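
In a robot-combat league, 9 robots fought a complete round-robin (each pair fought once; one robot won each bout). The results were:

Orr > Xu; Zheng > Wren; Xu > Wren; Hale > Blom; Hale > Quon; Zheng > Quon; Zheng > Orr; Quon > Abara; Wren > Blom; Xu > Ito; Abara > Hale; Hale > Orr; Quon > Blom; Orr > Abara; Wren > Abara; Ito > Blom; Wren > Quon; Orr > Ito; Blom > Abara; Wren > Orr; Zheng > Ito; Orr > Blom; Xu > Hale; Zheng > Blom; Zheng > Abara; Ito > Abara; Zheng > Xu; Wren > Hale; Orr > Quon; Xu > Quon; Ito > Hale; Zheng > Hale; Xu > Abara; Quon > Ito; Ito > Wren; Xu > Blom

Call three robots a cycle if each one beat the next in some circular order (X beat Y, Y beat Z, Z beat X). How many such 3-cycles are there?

9

Win totals: Quon 3, Hale 3, Xu 6, Orr 5, Abara 1, Ito 4, Blom 1, Wren 5, Zheng 8.
A robot with w wins dominates both others in C(w,2) triples; summing gives 3 + 3 + 15 + 10 + 0 + 6 + 0 + 10 + 28 = 75 transitive triples.
Total triples C(9,3) = 84, so cyclic triples = 84 − 75 = 9.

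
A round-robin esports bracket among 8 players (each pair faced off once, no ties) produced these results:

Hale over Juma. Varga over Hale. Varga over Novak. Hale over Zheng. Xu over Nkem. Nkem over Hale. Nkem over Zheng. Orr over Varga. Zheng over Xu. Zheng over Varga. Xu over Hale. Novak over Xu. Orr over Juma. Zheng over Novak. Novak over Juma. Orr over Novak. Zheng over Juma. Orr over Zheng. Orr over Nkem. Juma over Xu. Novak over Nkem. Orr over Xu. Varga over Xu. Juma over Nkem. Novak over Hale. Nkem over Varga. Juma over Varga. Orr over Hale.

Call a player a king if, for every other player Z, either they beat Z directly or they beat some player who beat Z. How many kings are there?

1

Hale cannot reach Orr in two steps.
Juma cannot reach Orr in two steps.
Orr reaches everyone (king).
Novak cannot reach Orr in two steps.
Varga cannot reach Orr in two steps.
Xu cannot reach Orr, Novak in two steps.
Zheng cannot reach Orr in two steps.
Nkem cannot reach Orr in two steps.
Kings: Orr — 1.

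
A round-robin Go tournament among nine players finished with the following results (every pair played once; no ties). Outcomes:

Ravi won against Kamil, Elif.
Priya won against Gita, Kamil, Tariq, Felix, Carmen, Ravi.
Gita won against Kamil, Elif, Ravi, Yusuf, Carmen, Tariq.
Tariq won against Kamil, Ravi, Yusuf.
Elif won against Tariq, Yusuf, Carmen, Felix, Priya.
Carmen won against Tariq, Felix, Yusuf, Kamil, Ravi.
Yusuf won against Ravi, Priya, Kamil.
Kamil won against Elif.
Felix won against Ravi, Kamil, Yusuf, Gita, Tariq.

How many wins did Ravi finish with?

2

Ravi's results: beat Kamil, Elif; lost to Felix, Tariq, Carmen, Gita, Yusuf, Priya.
That is 2 wins.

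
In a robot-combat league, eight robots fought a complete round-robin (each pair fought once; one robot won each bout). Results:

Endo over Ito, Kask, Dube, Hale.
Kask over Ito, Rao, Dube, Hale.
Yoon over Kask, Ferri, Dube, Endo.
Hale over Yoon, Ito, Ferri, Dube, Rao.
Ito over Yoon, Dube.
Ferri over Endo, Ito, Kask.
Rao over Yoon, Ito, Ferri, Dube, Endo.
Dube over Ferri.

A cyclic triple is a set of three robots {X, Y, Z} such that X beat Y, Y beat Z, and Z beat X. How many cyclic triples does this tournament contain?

Win totals: Yoon 4, Kask 4, Rao 5, Hale 5, Ferri 3, Dube 1, Endo 4, Ito 2.
A robot with w wins dominates both others in C(w,2) triples; summing gives 6 + 6 + 10 + 10 + 3 + 0 + 6 + 1 = 42 transitive triples.
Total triples C(8,3) = 56, so cyclic triples = 56 − 42 = 14.

14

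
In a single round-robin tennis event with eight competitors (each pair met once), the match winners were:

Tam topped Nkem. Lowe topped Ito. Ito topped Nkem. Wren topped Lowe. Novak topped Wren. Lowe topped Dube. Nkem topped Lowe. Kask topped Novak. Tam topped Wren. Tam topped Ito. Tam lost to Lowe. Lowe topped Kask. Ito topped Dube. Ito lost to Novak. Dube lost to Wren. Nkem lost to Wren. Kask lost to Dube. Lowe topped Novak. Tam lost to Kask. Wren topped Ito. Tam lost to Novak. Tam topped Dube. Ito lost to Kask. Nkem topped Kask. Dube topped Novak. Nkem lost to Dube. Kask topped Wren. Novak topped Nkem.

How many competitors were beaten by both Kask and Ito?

0

Kask beat: Wren, Novak, Tam, Ito.
Ito beat: Nkem, Dube.
No one was beaten by both.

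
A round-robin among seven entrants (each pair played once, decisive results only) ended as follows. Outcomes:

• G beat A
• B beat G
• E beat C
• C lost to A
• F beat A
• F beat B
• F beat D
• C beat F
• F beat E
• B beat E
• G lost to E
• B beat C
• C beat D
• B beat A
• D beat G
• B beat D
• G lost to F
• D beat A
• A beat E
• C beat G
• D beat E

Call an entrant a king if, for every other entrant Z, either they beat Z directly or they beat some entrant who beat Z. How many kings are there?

3

A cannot reach B in two steps.
B reaches everyone (king).
C reaches everyone (king).
D cannot reach B, F in two steps.
E cannot reach B in two steps.
F reaches everyone (king).
G cannot reach B, D, F in two steps.
Kings: B, C, F — 3.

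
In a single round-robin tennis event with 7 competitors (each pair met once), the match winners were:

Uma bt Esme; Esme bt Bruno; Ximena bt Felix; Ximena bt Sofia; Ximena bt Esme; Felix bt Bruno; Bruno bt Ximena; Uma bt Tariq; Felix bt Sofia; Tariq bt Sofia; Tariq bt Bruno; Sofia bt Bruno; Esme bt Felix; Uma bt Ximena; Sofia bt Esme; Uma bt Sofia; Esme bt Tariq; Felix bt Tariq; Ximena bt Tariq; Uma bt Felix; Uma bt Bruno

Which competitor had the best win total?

Win totals: Felix 3, Esme 3, Uma 6, Tariq 2, Ximena 4, Bruno 1, Sofia 2.
Uma leads with 6 wins (next highest: 4).

Uma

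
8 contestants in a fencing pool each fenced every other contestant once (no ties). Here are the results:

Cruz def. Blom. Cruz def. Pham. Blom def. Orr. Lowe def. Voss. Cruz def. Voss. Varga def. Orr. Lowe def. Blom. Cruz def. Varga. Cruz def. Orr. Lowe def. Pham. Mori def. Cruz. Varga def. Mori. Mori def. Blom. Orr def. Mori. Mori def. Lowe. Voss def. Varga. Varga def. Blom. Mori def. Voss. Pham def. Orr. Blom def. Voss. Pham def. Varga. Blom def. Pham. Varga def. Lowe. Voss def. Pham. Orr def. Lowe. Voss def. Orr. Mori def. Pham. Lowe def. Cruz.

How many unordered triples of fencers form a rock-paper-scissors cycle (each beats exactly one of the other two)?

16

Win totals: Cruz 5, Lowe 4, Mori 5, Pham 2, Voss 3, Varga 4, Blom 3, Orr 2.
A fencer with w wins dominates both others in C(w,2) triples; summing gives 10 + 6 + 10 + 1 + 3 + 6 + 3 + 1 = 40 transitive triples.
Total triples C(8,3) = 56, so cyclic triples = 56 − 40 = 16.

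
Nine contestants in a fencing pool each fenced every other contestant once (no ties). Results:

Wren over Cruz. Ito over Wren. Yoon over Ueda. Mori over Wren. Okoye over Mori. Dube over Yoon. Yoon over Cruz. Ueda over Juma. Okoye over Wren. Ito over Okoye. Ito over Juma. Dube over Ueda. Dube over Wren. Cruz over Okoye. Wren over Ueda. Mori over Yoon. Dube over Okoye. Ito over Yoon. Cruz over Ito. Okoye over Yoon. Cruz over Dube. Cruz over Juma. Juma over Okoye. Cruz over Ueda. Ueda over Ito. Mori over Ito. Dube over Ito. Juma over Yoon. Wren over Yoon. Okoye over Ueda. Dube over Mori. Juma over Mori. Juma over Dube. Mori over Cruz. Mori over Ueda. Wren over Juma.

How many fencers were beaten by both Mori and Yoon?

Mori beat: Yoon, Wren, Ito, Ueda, Cruz.
Yoon beat: Ueda, Cruz.
Both beat: Ueda, Cruz — 2.

2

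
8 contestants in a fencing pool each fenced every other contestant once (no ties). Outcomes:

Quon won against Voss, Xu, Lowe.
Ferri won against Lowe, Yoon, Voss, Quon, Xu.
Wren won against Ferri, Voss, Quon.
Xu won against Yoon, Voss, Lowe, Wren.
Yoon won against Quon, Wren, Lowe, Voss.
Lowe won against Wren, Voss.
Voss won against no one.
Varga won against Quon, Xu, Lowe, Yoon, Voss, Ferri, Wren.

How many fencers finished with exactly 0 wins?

1

Win totals: Lowe 2, Yoon 4, Voss 0, Xu 4, Varga 7, Ferri 5, Wren 3, Quon 3.
Exactly 0: Voss — 1 fencer.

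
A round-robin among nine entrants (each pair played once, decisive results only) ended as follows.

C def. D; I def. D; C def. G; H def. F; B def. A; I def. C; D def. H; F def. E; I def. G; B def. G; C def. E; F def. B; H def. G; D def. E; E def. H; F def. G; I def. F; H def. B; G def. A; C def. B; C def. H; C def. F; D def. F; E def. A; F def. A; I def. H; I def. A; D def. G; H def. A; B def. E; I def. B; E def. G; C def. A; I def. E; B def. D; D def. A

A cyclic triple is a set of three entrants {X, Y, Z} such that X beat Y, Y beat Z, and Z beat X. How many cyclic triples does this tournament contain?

Win totals: A 0, B 4, C 7, D 5, E 3, F 4, G 1, H 4, I 8.
An entrant with w wins dominates both others in C(w,2) triples; summing gives 0 + 6 + 21 + 10 + 3 + 6 + 0 + 6 + 28 = 80 transitive triples.
Total triples C(9,3) = 84, so cyclic triples = 84 − 80 = 4.

4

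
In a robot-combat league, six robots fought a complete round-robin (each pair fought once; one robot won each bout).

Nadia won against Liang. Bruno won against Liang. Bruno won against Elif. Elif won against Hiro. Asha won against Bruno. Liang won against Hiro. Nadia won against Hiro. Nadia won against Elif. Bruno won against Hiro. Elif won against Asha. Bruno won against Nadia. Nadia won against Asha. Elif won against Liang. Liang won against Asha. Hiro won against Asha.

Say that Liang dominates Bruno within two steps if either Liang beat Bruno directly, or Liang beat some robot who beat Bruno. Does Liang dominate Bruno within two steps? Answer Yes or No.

Yes

Liang did not beat Bruno directly.
Liang beat Asha, Hiro. Of those, Asha beat Bruno.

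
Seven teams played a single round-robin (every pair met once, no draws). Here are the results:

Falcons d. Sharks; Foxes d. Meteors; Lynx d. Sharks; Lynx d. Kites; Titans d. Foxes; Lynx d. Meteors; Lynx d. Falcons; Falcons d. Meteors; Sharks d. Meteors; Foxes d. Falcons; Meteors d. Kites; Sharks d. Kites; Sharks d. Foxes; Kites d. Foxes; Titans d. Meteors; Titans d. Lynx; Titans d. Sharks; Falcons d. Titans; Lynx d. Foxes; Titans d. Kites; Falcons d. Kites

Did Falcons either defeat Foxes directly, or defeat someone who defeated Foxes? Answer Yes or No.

Yes

Falcons did not beat Foxes directly.
Falcons beat Kites, Sharks, Meteors, Titans. Of those, Kites beat Foxes.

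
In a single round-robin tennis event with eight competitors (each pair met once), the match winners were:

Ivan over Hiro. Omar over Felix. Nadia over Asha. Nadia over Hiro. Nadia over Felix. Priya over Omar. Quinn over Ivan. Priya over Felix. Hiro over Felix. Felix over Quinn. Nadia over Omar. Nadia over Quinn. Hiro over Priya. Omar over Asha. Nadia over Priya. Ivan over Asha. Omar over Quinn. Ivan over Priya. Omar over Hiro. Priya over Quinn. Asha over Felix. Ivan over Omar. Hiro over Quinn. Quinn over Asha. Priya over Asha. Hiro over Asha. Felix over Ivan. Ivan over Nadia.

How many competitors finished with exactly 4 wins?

Win totals: Ivan 5, Hiro 4, Quinn 2, Priya 4, Nadia 6, Omar 4, Asha 1, Felix 2.
Exactly 4: Hiro, Priya, Omar — 3 competitors.

3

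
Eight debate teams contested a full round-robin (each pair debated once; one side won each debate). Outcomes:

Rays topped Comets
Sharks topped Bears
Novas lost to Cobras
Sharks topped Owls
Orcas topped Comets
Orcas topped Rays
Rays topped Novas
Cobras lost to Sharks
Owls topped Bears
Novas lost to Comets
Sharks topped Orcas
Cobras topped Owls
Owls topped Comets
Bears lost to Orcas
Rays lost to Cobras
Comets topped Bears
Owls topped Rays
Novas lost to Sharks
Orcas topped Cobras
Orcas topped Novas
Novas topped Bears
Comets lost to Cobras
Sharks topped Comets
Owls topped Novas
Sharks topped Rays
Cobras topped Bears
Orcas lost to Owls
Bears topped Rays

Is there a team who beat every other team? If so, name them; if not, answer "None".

Sharks

Sharks has 7 wins out of 7 opponents — a perfect record.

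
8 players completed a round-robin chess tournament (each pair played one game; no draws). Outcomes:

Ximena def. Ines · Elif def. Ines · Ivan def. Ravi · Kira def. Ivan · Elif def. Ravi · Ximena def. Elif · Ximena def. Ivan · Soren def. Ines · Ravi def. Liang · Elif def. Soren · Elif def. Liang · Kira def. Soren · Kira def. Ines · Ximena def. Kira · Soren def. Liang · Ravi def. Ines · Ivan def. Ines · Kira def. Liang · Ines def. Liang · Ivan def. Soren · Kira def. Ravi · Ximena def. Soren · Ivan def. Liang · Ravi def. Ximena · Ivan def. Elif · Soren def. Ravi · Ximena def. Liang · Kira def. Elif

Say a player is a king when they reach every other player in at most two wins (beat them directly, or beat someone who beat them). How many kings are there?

3

Ivan cannot reach Kira in two steps.
Ximena reaches everyone (king).
Ines cannot reach Ivan, Ximena, Soren, Kira, Ravi, Elif in two steps.
Liang cannot reach Ivan, Ximena, Ines, Soren, Kira, Ravi, Elif in two steps.
Soren cannot reach Ivan, Kira, Elif in two steps.
Kira reaches everyone (king).
Ravi reaches everyone (king).
Elif cannot reach Ivan, Kira in two steps.
Kings: Ximena, Kira, Ravi — 3.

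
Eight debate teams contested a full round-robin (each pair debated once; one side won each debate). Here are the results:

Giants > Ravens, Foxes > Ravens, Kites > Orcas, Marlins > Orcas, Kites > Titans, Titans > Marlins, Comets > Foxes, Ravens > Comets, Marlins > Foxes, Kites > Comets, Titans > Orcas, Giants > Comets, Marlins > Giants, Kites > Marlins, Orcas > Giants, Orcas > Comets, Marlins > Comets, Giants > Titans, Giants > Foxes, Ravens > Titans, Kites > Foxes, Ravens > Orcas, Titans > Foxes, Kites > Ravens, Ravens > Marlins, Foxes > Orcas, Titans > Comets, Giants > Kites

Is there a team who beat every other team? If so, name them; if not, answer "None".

None

Highest win total is Kites with 6 (out of 7 possible).
Kites lost to Giants, so no team went undefeated.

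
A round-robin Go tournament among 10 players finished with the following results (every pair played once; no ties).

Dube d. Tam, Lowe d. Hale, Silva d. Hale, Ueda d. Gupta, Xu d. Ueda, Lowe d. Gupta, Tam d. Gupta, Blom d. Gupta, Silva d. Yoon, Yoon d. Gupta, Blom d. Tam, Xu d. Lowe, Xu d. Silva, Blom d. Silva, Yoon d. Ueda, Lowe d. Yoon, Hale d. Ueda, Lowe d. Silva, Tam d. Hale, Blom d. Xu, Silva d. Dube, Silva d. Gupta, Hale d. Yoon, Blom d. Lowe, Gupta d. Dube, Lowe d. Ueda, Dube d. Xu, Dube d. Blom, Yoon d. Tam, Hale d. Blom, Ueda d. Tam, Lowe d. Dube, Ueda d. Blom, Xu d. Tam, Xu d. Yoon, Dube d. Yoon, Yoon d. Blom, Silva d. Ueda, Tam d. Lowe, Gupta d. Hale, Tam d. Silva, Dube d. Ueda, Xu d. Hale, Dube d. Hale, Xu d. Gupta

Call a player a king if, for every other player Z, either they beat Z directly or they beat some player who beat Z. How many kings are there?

Dube reaches everyone (king).
Blom reaches everyone (king).
Yoon reaches everyone (king).
Tam cannot reach Xu in two steps.
Lowe reaches everyone (king).
Xu reaches everyone (king).
Gupta cannot reach Lowe, Silva in two steps.
Ueda cannot reach Yoon in two steps.
Silva cannot reach Lowe in two steps.
Hale cannot reach Dube in two steps.
Kings: Dube, Blom, Yoon, Lowe, Xu — 5.

5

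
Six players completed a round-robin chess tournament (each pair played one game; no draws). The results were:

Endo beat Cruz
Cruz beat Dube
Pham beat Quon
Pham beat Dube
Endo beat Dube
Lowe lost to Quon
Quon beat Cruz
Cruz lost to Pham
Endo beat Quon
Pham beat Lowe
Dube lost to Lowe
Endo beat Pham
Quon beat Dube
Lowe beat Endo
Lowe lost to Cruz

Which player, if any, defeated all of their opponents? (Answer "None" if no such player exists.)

Highest win total is Pham with 4 (out of 5 possible).
Pham lost to Endo, so no player went undefeated.

None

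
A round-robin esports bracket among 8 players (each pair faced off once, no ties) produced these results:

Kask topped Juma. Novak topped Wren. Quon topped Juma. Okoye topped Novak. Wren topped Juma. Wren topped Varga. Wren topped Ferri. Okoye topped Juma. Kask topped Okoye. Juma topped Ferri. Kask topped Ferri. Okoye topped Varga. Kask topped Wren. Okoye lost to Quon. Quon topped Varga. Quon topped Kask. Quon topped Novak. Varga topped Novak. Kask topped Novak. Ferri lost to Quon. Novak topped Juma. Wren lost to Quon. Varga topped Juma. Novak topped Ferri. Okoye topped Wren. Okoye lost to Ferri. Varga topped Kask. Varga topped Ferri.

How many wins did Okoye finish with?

4

Okoye's results: beat Varga, Wren, Novak, Juma; lost to Quon, Kask, Ferri.
That is 4 wins.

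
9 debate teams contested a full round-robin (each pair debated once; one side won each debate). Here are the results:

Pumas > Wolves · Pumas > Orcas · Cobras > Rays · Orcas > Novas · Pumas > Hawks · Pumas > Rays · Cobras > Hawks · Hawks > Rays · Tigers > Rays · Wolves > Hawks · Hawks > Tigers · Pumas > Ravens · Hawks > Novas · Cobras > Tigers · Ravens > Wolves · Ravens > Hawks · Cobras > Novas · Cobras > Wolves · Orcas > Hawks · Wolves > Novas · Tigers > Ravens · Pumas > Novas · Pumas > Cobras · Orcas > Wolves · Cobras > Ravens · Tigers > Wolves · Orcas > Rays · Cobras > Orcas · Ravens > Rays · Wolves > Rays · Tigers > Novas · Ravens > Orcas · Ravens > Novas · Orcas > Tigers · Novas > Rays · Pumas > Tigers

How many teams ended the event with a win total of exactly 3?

Win totals: Orcas 5, Wolves 3, Tigers 4, Novas 1, Ravens 5, Hawks 3, Cobras 7, Pumas 8, Rays 0.
Exactly 3: Wolves, Hawks — 2 teams.

2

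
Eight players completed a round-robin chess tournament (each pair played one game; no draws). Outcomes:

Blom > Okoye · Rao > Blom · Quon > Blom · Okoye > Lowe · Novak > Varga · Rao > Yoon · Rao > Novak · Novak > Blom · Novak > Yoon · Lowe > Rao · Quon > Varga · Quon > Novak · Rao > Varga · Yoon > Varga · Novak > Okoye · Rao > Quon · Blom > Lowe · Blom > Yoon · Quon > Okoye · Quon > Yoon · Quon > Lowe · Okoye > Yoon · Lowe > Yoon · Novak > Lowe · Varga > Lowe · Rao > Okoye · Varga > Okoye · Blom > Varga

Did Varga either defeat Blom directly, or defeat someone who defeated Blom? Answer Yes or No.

No

Varga did not beat Blom directly.
Varga beat Okoye, Lowe, but each of them lost to Blom. No two-step path.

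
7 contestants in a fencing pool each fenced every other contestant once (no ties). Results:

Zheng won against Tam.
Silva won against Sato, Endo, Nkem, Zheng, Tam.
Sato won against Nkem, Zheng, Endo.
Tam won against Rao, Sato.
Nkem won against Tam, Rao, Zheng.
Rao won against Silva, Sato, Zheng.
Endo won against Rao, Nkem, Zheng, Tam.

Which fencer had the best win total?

Win totals: Rao 3, Nkem 3, Tam 2, Zheng 1, Silva 5, Sato 3, Endo 4.
Silva leads with 5 wins (next highest: 4).

Silva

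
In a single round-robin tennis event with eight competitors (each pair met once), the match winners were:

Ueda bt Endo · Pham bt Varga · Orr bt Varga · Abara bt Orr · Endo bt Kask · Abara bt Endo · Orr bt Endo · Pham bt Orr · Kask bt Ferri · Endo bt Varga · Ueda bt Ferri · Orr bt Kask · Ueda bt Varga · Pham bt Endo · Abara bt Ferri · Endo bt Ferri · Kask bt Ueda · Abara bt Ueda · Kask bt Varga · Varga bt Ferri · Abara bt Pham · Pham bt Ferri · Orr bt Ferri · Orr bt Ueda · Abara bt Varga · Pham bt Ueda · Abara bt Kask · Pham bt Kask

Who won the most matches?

Win totals: Pham 6, Ferri 0, Endo 3, Ueda 3, Abara 7, Varga 1, Kask 3, Orr 5.
Abara leads with 7 wins (next highest: 6).

Abara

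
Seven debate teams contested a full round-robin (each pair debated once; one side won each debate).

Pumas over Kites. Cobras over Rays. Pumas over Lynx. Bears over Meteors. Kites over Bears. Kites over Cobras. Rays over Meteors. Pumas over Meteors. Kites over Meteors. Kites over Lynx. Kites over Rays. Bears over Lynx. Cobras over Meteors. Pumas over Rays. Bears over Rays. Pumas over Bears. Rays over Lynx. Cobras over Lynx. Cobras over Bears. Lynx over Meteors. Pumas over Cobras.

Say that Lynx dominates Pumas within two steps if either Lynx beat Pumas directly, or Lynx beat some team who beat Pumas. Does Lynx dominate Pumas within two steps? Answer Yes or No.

Lynx did not beat Pumas directly.
Lynx beat Meteors, but each of them lost to Pumas. No two-step path.

No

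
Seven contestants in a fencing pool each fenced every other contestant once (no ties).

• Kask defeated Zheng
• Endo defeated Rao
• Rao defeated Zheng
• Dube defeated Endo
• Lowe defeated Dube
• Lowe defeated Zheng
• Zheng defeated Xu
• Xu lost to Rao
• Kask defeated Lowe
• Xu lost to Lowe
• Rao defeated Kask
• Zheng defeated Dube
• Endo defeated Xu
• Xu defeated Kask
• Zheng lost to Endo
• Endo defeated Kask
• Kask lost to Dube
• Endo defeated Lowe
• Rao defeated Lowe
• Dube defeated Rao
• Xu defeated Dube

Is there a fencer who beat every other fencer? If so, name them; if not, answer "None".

Highest win total is Endo with 5 (out of 6 possible).
Endo lost to Dube, so no fencer went undefeated.

None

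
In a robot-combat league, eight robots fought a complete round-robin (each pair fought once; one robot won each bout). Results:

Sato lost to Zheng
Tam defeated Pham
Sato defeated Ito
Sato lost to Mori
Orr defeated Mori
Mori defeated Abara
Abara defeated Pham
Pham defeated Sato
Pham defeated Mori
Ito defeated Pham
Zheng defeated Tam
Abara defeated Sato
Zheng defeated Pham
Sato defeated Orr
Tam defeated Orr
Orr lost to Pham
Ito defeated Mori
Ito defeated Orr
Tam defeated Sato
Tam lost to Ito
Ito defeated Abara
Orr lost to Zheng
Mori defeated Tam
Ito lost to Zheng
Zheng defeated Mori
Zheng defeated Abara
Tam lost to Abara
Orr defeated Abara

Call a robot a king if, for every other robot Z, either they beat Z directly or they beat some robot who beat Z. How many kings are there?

Zheng reaches everyone (king).
Ito cannot reach Zheng in two steps.
Abara cannot reach Zheng in two steps.
Orr cannot reach Zheng, Ito in two steps.
Pham cannot reach Zheng in two steps.
Mori cannot reach Zheng in two steps.
Tam cannot reach Zheng in two steps.
Sato cannot reach Zheng in two steps.
Kings: Zheng — 1.

1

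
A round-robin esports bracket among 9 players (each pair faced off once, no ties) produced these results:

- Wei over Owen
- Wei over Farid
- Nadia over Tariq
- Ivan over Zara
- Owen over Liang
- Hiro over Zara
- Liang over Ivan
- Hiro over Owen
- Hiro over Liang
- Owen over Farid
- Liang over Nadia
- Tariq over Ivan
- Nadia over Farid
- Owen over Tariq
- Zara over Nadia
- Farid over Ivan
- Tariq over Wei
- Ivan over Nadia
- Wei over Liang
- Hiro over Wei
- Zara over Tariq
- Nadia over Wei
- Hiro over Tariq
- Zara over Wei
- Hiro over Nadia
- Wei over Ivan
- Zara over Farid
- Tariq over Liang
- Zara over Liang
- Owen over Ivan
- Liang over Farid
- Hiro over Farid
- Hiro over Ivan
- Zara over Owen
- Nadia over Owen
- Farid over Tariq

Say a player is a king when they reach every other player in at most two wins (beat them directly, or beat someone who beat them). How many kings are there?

Nadia cannot reach Zara, Hiro in two steps.
Zara cannot reach Hiro in two steps.
Liang cannot reach Hiro in two steps.
Ivan cannot reach Hiro in two steps.
Farid cannot reach Hiro, Owen in two steps.
Hiro reaches everyone (king).
Tariq cannot reach Hiro in two steps.
Owen cannot reach Hiro in two steps.
Wei cannot reach Hiro in two steps.
Kings: Hiro — 1.

1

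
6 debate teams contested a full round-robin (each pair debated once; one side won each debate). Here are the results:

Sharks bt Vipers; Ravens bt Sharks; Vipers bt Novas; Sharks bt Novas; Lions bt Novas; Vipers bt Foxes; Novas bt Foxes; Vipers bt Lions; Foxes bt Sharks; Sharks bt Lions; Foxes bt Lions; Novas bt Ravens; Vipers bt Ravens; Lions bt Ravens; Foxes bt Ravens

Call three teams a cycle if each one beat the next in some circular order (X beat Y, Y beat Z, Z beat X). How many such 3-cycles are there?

Win totals: Novas 2, Sharks 3, Vipers 4, Foxes 3, Lions 2, Ravens 1.
A team with w wins dominates both others in C(w,2) triples; summing gives 1 + 3 + 6 + 3 + 1 + 0 = 14 transitive triples.
Total triples C(6,3) = 20, so cyclic triples = 20 − 14 = 6.

6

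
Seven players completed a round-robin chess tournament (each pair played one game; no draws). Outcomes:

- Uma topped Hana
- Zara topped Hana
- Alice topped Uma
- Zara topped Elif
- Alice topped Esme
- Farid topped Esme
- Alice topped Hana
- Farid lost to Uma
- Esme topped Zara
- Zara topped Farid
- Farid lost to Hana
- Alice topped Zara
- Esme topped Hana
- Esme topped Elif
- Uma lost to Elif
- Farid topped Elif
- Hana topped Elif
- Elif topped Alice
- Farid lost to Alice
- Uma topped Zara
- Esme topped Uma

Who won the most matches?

Alice

Win totals: Zara 3, Hana 2, Esme 4, Elif 2, Farid 2, Alice 5, Uma 3.
Alice leads with 5 wins (next highest: 4).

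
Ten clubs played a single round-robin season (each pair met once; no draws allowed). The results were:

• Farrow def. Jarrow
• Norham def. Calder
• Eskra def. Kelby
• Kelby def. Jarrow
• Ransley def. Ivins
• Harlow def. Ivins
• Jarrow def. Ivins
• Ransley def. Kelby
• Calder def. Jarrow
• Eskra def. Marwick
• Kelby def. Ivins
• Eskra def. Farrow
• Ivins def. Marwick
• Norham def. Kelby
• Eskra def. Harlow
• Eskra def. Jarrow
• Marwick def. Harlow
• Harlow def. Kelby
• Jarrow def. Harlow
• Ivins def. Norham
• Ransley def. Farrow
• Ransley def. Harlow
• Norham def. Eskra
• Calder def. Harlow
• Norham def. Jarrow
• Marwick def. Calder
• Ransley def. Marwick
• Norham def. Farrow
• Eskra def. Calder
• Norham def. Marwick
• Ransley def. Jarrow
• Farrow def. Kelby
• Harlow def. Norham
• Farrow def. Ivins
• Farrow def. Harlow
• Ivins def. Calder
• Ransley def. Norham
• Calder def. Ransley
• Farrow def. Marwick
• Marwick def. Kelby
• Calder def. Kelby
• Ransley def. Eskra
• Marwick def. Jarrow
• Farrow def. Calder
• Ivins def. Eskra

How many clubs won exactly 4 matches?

Win totals: Norham 6, Marwick 4, Eskra 6, Jarrow 2, Harlow 3, Farrow 6, Calder 4, Ransley 8, Ivins 4, Kelby 2.
Exactly 4: Marwick, Calder, Ivins — 3 clubs.

3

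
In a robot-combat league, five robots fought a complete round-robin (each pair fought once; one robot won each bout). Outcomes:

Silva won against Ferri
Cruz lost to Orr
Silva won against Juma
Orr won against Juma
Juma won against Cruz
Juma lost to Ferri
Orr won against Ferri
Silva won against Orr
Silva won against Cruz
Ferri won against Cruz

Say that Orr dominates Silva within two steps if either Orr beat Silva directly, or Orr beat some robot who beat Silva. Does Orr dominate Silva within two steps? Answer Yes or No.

No

Orr did not beat Silva directly.
Orr beat Ferri, Juma, Cruz, but each of them lost to Silva. No two-step path.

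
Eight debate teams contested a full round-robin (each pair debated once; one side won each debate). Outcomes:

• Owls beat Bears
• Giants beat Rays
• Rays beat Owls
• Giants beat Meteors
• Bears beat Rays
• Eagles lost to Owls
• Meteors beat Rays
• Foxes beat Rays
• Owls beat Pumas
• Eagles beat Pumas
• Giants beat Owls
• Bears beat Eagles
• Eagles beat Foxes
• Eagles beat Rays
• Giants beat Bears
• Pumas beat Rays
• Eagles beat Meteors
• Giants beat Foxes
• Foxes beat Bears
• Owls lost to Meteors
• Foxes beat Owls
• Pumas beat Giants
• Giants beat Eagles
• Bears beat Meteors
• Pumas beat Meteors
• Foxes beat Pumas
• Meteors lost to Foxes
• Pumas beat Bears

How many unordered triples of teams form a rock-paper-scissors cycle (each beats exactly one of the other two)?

12

Win totals: Owls 3, Rays 1, Pumas 4, Foxes 5, Meteors 2, Giants 6, Bears 3, Eagles 4.
A team with w wins dominates both others in C(w,2) triples; summing gives 3 + 0 + 6 + 10 + 1 + 15 + 3 + 6 = 44 transitive triples.
Total triples C(8,3) = 56, so cyclic triples = 56 − 44 = 12.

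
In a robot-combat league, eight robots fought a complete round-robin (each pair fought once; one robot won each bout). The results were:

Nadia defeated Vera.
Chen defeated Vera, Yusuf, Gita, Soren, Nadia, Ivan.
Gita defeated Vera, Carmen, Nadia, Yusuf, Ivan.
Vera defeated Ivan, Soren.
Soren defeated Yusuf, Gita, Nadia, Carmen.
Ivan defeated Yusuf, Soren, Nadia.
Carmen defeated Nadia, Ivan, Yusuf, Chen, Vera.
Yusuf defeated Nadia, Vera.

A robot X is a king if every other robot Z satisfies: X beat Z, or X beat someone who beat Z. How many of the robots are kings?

Carmen reaches everyone (king).
Gita reaches everyone (king).
Yusuf cannot reach Carmen, Gita, Chen in two steps.
Ivan cannot reach Chen in two steps.
Chen reaches everyone (king).
Nadia cannot reach Carmen, Gita, Yusuf, Chen in two steps.
Soren reaches everyone (king).
Vera cannot reach Chen in two steps.
Kings: Carmen, Gita, Chen, Soren — 4.

4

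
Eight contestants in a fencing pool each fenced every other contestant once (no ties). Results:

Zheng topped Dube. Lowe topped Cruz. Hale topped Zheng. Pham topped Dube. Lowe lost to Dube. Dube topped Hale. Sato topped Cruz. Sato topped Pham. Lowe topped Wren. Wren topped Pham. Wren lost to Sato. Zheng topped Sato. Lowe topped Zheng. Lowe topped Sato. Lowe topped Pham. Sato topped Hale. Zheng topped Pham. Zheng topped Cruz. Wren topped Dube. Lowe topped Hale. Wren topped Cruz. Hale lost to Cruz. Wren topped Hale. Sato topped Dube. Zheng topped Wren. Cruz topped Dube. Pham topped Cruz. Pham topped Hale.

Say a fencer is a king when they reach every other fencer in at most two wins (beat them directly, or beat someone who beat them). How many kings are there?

4

Lowe reaches everyone (king).
Cruz cannot reach Sato, Pham, Wren in two steps.
Sato reaches everyone (king).
Dube reaches everyone (king).
Hale cannot reach Lowe in two steps.
Zheng reaches everyone (king).
Pham cannot reach Sato, Wren in two steps.
Wren cannot reach Sato in two steps.
Kings: Lowe, Sato, Dube, Zheng — 4.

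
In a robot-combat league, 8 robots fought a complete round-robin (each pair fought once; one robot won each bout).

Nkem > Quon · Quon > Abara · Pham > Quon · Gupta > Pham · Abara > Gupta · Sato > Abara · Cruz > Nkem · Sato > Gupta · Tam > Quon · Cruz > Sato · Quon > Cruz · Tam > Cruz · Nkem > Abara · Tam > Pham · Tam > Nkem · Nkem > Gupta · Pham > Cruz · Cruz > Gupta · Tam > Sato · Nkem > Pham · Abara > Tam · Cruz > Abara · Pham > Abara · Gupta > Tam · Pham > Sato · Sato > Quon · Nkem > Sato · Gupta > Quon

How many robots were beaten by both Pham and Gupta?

Pham beat: Sato, Quon, Abara, Cruz.
Gupta beat: Tam, Quon, Pham.
Both beat: Quon — 1.

1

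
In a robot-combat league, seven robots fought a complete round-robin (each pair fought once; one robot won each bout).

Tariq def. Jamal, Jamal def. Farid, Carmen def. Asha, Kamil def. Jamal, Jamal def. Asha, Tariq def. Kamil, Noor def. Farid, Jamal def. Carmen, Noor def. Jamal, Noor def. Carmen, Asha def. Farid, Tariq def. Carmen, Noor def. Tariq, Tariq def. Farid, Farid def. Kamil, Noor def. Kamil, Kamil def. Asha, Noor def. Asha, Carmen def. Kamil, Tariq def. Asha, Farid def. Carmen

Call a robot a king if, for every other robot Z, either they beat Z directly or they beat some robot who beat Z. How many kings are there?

1

Jamal cannot reach Noor, Tariq in two steps.
Noor reaches everyone (king).
Kamil cannot reach Noor, Tariq in two steps.
Tariq cannot reach Noor in two steps.
Carmen cannot reach Noor, Tariq in two steps.
Asha cannot reach Jamal, Noor, Tariq in two steps.
Farid cannot reach Noor, Tariq in two steps.
Kings: Noor — 1.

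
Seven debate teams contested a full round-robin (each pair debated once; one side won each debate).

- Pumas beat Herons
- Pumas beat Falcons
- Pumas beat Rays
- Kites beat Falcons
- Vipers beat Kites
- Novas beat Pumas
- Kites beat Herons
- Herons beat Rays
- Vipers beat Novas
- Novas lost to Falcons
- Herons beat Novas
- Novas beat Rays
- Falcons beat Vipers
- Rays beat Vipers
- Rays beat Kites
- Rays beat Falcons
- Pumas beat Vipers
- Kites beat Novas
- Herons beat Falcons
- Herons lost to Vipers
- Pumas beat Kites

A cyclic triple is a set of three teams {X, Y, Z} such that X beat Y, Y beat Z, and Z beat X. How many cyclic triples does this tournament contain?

Win totals: Novas 2, Kites 3, Herons 3, Vipers 3, Pumas 5, Falcons 2, Rays 3.
A team with w wins dominates both others in C(w,2) triples; summing gives 1 + 3 + 3 + 3 + 10 + 1 + 3 = 24 transitive triples.
Total triples C(7,3) = 35, so cyclic triples = 35 − 24 = 11.

11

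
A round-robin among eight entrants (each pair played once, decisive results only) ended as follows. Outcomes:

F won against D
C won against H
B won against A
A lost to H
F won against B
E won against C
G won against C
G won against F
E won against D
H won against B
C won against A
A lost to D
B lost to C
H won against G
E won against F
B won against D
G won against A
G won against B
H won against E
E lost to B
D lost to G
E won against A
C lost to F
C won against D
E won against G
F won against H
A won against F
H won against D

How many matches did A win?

A's results: beat F; lost to B, C, D, E, G, H.
That is 1 win.

1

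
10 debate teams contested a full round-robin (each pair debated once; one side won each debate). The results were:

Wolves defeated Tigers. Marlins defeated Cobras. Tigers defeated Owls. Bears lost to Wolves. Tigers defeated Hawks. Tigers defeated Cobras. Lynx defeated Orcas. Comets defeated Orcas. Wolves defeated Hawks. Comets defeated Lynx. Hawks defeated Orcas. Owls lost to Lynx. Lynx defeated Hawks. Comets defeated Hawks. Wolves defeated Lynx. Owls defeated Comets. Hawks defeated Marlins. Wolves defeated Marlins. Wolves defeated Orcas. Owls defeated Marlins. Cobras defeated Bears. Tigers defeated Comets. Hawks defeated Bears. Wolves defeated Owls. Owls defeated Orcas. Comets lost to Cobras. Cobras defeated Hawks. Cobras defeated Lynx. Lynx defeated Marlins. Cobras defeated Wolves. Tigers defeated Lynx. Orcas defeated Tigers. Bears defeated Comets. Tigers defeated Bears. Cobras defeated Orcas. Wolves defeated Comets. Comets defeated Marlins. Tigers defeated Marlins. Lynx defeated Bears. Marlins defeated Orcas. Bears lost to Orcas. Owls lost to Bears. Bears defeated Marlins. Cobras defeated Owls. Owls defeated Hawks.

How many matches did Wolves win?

Wolves' results: beat Tigers, Comets, Lynx, Marlins, Bears, Hawks, Orcas, Owls; lost to Cobras.
That is 8 wins.

8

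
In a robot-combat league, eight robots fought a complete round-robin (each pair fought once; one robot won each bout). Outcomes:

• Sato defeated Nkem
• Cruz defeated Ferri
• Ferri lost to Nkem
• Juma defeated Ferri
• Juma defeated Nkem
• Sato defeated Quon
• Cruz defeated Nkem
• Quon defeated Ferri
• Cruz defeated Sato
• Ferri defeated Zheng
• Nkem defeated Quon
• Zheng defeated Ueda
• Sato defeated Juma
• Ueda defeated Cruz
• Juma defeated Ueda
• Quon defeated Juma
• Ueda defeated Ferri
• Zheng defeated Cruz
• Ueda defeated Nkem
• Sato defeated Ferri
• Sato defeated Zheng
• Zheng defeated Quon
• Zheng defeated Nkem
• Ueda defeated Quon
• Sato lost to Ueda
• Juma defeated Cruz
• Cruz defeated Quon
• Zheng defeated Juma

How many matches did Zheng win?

5

Zheng's results: beat Juma, Cruz, Quon, Ueda, Nkem; lost to Sato, Ferri.
That is 5 wins.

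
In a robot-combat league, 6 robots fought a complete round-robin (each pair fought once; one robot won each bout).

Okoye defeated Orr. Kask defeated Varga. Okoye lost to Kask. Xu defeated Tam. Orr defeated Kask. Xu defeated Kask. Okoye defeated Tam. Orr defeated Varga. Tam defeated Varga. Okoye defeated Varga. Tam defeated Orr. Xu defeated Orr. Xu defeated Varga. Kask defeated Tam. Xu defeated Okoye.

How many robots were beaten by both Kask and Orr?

Kask beat: Varga, Okoye, Tam.
Orr beat: Varga, Kask.
Both beat: Varga — 1.

1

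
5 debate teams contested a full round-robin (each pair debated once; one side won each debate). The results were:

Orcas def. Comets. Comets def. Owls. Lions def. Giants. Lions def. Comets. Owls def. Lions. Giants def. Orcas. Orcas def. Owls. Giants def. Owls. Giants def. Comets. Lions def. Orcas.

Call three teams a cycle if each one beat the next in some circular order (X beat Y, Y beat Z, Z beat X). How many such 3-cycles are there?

3

Of the C(5,3) = 10 triples, the cyclic ones are: {Comets, Owls, Lions}; {Owls, Lions, Orcas}; {Owls, Lions, Giants}.
That is 3.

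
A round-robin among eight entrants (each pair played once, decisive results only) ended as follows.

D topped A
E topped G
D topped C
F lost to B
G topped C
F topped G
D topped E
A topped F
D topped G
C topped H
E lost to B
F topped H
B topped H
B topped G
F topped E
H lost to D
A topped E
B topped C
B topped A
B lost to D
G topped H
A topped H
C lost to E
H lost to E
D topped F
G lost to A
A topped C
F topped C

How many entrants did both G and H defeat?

G beat: C, H.
H beat: no one.
No one was beaten by both.

0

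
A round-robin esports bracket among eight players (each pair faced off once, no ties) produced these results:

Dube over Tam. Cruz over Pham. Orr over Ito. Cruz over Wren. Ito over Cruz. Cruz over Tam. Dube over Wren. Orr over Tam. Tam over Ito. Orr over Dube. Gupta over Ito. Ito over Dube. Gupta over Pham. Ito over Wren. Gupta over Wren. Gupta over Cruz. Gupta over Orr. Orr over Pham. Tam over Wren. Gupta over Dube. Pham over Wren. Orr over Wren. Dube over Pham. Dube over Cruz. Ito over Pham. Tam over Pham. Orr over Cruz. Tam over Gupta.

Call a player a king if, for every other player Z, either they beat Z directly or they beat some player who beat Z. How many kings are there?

3

Pham cannot reach Orr, Cruz, Dube, Ito, Gupta, Tam in two steps.
Orr reaches everyone (king).
Wren cannot reach Pham, Orr, Cruz, Dube, Ito, Gupta, Tam in two steps.
Cruz cannot reach Orr, Dube in two steps.
Dube cannot reach Orr in two steps.
Ito cannot reach Orr, Gupta in two steps.
Gupta reaches everyone (king).
Tam reaches everyone (king).
Kings: Orr, Gupta, Tam — 3.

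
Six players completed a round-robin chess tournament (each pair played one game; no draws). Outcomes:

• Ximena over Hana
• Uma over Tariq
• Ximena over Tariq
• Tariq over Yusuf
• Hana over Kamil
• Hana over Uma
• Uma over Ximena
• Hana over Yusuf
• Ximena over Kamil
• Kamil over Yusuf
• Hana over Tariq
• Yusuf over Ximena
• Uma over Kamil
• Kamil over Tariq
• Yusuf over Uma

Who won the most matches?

Hana

Win totals: Hana 4, Ximena 3, Kamil 2, Tariq 1, Yusuf 2, Uma 3.
Hana leads with 4 wins (next highest: 3).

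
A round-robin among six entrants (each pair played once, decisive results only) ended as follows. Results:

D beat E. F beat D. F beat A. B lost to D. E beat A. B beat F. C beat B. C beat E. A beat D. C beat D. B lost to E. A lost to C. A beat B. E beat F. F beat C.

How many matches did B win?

B's results: beat F; lost to A, C, D, E.
That is 1 win.

1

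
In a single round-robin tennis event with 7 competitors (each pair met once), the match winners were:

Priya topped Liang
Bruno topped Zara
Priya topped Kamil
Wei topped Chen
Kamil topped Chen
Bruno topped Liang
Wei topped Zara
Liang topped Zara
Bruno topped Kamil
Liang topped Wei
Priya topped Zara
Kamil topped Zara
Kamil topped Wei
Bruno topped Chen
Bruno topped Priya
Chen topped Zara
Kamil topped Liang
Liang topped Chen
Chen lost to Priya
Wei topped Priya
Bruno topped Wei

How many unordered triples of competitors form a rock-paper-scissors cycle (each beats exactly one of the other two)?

Win totals: Priya 4, Zara 0, Chen 1, Bruno 6, Wei 3, Liang 3, Kamil 4.
A competitor with w wins dominates both others in C(w,2) triples; summing gives 6 + 0 + 0 + 15 + 3 + 3 + 6 = 33 transitive triples.
Total triples C(7,3) = 35, so cyclic triples = 35 − 33 = 2.

2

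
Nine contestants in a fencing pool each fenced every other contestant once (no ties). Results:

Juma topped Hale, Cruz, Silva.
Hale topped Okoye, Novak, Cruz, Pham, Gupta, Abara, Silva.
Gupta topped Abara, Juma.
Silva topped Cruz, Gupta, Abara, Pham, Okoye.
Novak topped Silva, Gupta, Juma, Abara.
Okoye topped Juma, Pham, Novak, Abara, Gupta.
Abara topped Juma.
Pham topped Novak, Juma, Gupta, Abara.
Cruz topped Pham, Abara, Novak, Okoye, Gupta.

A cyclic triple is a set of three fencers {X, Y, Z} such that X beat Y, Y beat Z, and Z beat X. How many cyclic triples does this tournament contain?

Win totals: Pham 4, Okoye 5, Novak 4, Hale 7, Juma 3, Gupta 2, Abara 1, Silva 5, Cruz 5.
A fencer with w wins dominates both others in C(w,2) triples; summing gives 6 + 10 + 6 + 21 + 3 + 1 + 0 + 10 + 10 = 67 transitive triples.
Total triples C(9,3) = 84, so cyclic triples = 84 − 67 = 17.

17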